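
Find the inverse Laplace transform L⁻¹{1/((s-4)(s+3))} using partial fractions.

Decompose: A/(s-4) + B/(s+3). A = 1/7, B = -1/7. f(t) = (e^(4t) - e^(-3t))/7

Final answer: (e^(4t) - e^(-3t))/7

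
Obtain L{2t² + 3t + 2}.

L{2t² + 3t + 2} = 2·2/s³ + 3/s² + 2/s = 4/s³ + 3/s² + 2/s

Final answer: 4/s³ + 3/s² + 2/s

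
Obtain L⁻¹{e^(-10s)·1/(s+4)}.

L⁻¹{1/(s+4)} = e^(-4t). By the time shift theorem, L⁻¹{e^(-as)F(s)} = u(t-a)f(t-a) with a=10, so L⁻¹{e^(-10s)·1/(s+4)} = u(t-10)·e^(-4(t-10))

Final answer: u(t-10)·e^(-4(t-10))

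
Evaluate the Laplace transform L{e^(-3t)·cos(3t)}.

L{e^(at)·cos(ωt)} = (s-a)/((s-a)² + ω²), so L{e^(-3t)·cos(3t)} = (s+3)/((s+3)² + 9)

Final answer: (s+3)/((s+3)² + 9)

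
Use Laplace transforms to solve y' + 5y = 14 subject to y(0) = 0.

sY + 5Y = 14/s. Y = 14/(s(s+5)). Partial fractions: Y = 14/5/s - 14/5/(s+5)

Final answer: y(t) = 14/5(1 - e^(-5t))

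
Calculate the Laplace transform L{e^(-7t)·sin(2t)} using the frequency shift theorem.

Frequency shift: L{e^(at)f(t)} = F(s-a). L{e^(-7t)·sin(2t)} = 2/((s+7)² + 4)

Final answer: 2/((s+7)² + 4)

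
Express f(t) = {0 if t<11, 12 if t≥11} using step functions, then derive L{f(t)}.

f(t) = 12·u(t-11). L{u(t-11)} = e^(-11s)/s, so L{f(t)} = 12·e^(-11s)/s

Final answer: 12·e^(-11s)/s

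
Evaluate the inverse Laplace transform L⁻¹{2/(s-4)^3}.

L⁻¹{n!/(s-a)^(n+1)} = t^n·e^(at), so L⁻¹{2/(s-4)^3} = t^2·e^(4t)

Final answer: t^2·e^(4t)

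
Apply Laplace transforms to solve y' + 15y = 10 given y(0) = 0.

sY + 15Y = 10/s. Y = 10/(s(s+15)). Partial fractions: Y = 2/3/s - 2/3/(s+15)

Final answer: y(t) = 2/3(1 - e^(-15t))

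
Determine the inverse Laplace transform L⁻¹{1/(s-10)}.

L⁻¹{1/(s-a)} = e^(at), so L⁻¹{1/(s-10)} = e^(10t)

Final answer: e^(10t)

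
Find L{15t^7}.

L{t^n} = n!/s^(n+1). So L{15t^7} = 15·7!/s^8 = 75600/s^8

Final answer: 75600/s^8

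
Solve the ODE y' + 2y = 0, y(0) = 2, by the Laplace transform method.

L{y'} + 2L{y} = 0. sY - 2 + 2Y = 0. Y(s+2) = 2. Y = 2/(s+2)

Final answer: y(t) = 2e^(-2t)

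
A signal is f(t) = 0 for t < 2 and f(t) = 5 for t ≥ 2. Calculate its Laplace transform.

f(t) = 5·u(t-2). L{u(t-2)} = e^(-2s)/s, so L{f(t)} = 5·e^(-2s)/s

Final answer: 5·e^(-2s)/s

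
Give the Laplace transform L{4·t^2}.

L{t^n} = n!/s^(n+1), so L{t^2} = 2/s^3. Then L{4·t^2} = 4·2/s^3 = 8/s^3

Final answer: 8/s^3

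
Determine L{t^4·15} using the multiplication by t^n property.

L{15} = 15/s. d^1/ds^1[1/s] = -1/s². d^2/ds^2[1/s] = 2/s^3. d^3/ds^3[1/s] = -6/s^4. d^4/ds^4[1/s] = 24/s^5. So L{t^4} = (-1)^{4}·24/s^5 = 24/s^5. Then L{t^4·15} = 15·24/s^5 = 360/s^5

Final answer: 360/s^5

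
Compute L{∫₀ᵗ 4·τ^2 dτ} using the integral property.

L{∫₀ᵗ f(τ)dτ} = F(s)/s with f(t) = 4t^2. F(s) = 8/s^3, so L{∫₀ᵗ 4·τ^2 dτ} = (8/s^3)/s = 8/s^4. (Check: ∫₀ᵗ 4·τ^2 dτ = 4t^3/3.)

Final answer: 8/s^4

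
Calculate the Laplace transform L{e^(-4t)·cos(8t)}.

L{e^(at)·cos(ωt)} = (s-a)/((s-a)² + ω²), so L{e^(-4t)·cos(8t)} = (s+4)/((s+4)² + 64)

Final answer: (s+4)/((s+4)² + 64)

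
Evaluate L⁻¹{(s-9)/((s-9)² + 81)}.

Using frequency shift: L⁻¹{(s-a)/((s-a)² + b²)} = e^(at)cos(bt). Here a=9, b=9

Final answer: e^(9t)·cos(9t)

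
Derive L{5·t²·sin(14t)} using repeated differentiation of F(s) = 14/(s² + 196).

F(s) = 14/(s² + 196). F'(s) = -28s/(s² + 196)². F''(s) = -28(196 - 3s²)/(s² + 196)³ = (84s² - 5488)/(s² + 196)³. So L{t²·sin(14t)} = (-1)² F''(s) = (84s² - 5488)/(s² + 196)³. Then L{5·t²·sin(14t)} = 5·(84s² - 5488)/(s² + 196)³ = (420s² - 27440)/(s² + 196)³

Final answer: (420s² - 27440)/(s² + 196)³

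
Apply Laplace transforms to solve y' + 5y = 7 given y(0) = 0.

sY + 5Y = 7/s. Y = 7/(s(s+5)). Partial fractions: Y = 7/5/s - 7/5/(s+5)

Final answer: y(t) = 7/5(1 - e^(-5t))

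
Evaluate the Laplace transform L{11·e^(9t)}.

L{e^(at)} = 1/(s-a), so L{e^(9t)} = 1/(s-9). Then L{11·e^(9t)} = 11/(s-9)

Final answer: 11/(s-9)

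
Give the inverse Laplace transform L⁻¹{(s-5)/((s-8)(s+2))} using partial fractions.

Using partial fractions, f(t) = (3e^(8t) + 7e^(-2t))/10

Final answer: (3e^(8t) + 7e^(-2t))/10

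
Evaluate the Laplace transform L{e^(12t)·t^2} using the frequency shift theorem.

L{e^(at)·t^n} = n!/(s-a)^(n+1), so L{e^(12t)·t^2} = 2/(s-12)^3

Final answer: 2/(s-12)^3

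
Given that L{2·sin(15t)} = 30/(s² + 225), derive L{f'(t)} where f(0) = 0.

L{f'(t)} = s·F(s) - f(0) = s·30/(s² + 225) - 0 = 30s/(s² + 225)

Final answer: 30s/(s² + 225)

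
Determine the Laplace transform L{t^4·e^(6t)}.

L{t^n·e^(at)} = n!/(s-a)^(n+1), so L{t^4·e^(6t)} = 24/(s-6)^5

Final answer: 24/(s-6)^5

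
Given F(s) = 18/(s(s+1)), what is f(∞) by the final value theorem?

f(∞) = lim_{s→0} s·18/(s(s+1)) = lim_{s→0} 18/(s+1) = 18/1 = 18

Final answer: 18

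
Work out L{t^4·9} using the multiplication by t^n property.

L{9} = 9/s. d^1/ds^1[1/s] = -1/s². d^2/ds^2[1/s] = 2/s^3. d^3/ds^3[1/s] = -6/s^4. d^4/ds^4[1/s] = 24/s^5. So L{t^4} = (-1)^{4}·24/s^5 = 24/s^5. Then L{t^4·9} = 9·24/s^5 = 216/s^5

Final answer: 216/s^5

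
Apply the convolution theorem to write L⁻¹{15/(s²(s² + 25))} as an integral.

15/(s²(s² + 25)) = (1/s²)·(15/(s² + 25)) = L{t}·L{3·sin(5t)}. So f(t) = t*(3·sin(5t)) = ∫₀ᵗ 3τ·sin(5(t-τ)) dτ

Final answer: ∫₀ᵗ 3τ·sin(5(t-τ)) dτ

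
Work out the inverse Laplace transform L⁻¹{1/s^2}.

L⁻¹{n!/s^(n+1)} = t^n with n=1. So L⁻¹{1/s^2} = t

Final answer: t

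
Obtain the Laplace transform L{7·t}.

L{t^n} = n!/s^(n+1), so L{t} = 1/s^2. Then L{7·t} = 7·1/s^2 = 7/s^2

Final answer: 7/s^2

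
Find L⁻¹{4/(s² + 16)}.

This is the form c·a/(s² + a²) with a = 4. L⁻¹ = sin(4t)

Final answer: sin(4t)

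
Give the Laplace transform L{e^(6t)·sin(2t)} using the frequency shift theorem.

Frequency shift: L{e^(at)f(t)} = F(s-a). L{e^(6t)·sin(2t)} = 2/((s-6)² + 4)

Final answer: 2/((s-6)² + 4)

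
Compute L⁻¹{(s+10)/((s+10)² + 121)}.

Using frequency shift: L⁻¹{(s-a)/((s-a)² + b²)} = e^(at)cos(bt). Here a=-10, b=11

Final answer: e^(-10t)·cos(11t)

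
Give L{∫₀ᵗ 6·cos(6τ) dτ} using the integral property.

L{∫₀ᵗ f(τ)dτ} = F(s)/s with F(s) = 6s/(s² + 36), so the result is (6s/(s² + 36))/s = 6/(s² + 36)

Final answer: 6/(s² + 36)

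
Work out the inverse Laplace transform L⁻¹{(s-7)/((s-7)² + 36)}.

Using frequency shift, L⁻¹{(s-7)/((s-7)² + 36)} = e^(7t)·cos(6t)

Final answer: e^(7t)·cos(6t)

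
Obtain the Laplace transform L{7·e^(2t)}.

L{e^(at)} = 1/(s-a), so L{e^(2t)} = 1/(s-2). Then L{7·e^(2t)} = 7/(s-2)

Final answer: 7/(s-2)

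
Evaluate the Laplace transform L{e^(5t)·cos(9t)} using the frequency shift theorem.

Frequency shift: L{e^(at)f(t)} = F(s-a). L{e^(5t)·cos(9t)} = (s-5)/((s-5)² + 81)

Final answer: (s-5)/((s-5)² + 81)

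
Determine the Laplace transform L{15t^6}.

L{15t^6} = 15 · L{t^6} = 15 · 720/s^7 = 10800/s^7

Final answer: 10800/s^7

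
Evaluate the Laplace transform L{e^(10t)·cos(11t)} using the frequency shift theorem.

Frequency shift: L{e^(at)f(t)} = F(s-a). L{e^(10t)·cos(11t)} = (s-10)/((s-10)² + 121)

Final answer: (s-10)/((s-10)² + 121)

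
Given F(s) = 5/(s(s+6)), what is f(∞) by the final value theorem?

f(∞) = lim_{s→0} s·5/(s(s+6)) = lim_{s→0} 5/(s+6) = 5/6 = 5/6

Final answer: 5/6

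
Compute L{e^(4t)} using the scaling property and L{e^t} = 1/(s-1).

Using L{f(at)} = (1/a)F(s/a) with a=4 and f(t) = e^t: L{e^(4t)} = (1/4) · 1/((s/4)-1) = (1/4) · 4/(s-4) = 1/(s-4)

Final answer: 1/(s-4)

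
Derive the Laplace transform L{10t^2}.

L{10t^2} = 10 · L{t^2} = 10 · 2/s^3 = 20/s^3

Final answer: 20/s^3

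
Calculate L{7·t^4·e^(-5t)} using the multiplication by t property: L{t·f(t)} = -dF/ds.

Using L{t^n·e^(at)} = n!/(s-a)^(n+1), L{t^4·e^(-5t)} = 24/(s+5)^5, so L{7·t^4·e^(-5t)} = 7·24/(s+5)^5 = 168/(s+5)^5

Final answer: 168/(s+5)^5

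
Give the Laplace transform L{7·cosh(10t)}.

L{cosh(ωt)} = s/(s² - ω²), so L{cosh(10t)} = s/(s² - 100). Then L{7·cosh(10t)} = 7·s/(s² - 100) = 7s/(s² - 100)

Final answer: 7s/(s² - 100)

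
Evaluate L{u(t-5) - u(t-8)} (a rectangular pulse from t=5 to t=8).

L{u(t-a)} = e^(-as)/s. L{u(t-5) - u(t-8)} = (e^(-5s) - e^(-8s))/s

Final answer: (e^(-5s) - e^(-8s))/s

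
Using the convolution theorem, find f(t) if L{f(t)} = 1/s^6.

1/s^6 = (1/s)·(1/s^5) = L{1}·L{t^4/24}. By convolution, f(t) = 1*t^4/24 = ∫₀ᵗ 1·τ^4/24 dτ = t^5/120

Final answer: t^5/120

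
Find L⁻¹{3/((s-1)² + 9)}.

Form: b/((s-a)² + b²) → e^(at)sin(bt). With a=1, b=3

Final answer: e^t·sin(3t)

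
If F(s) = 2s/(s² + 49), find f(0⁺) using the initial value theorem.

f(0⁺) = lim_{s→∞} s·2s/(s² + 49) = lim_{s→∞} 2s²/(s² + 49) = 2

Final answer: 2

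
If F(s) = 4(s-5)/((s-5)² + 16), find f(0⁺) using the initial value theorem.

f(0⁺) = lim_{s→∞} sF(s) = lim_{s→∞} 4s(s-5)/((s-5)² + 16) = 4

Final answer: 4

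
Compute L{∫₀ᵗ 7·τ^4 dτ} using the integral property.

L{∫₀ᵗ f(τ)dτ} = F(s)/s with f(t) = 7t^4. F(s) = 168/s^5, so L{∫₀ᵗ 7·τ^4 dτ} = (168/s^5)/s = 168/s^6. (Check: ∫₀ᵗ 7·τ^4 dτ = 7t^5/5.)

Final answer: 168/s^6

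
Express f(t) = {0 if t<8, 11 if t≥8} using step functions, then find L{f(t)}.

f(t) = 11·u(t-8). L{u(t-8)} = e^(-8s)/s, so L{f(t)} = 11·e^(-8s)/s

Final answer: 11·e^(-8s)/s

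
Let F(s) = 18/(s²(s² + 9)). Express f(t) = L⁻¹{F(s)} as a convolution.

18/(s²(s² + 9)) = (1/s²)·(18/(s² + 9)) = L{t}·L{6·sin(3t)}. So f(t) = t*(6·sin(3t)) = ∫₀ᵗ 6τ·sin(3(t-τ)) dτ

Final answer: ∫₀ᵗ 6τ·sin(3(t-τ)) dτ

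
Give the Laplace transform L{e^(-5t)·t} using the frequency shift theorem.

L{e^(at)·t^n} = n!/(s-a)^(n+1), so L{e^(-5t)·t} = 1/(s+5)^2

Final answer: 1/(s+5)^2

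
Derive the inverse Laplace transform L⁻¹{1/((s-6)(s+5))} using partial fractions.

Decompose: A/(s-6) + B/(s+5). A = 1/11, B = -1/11. f(t) = (e^(6t) - e^(-5t))/11

Final answer: (e^(6t) - e^(-5t))/11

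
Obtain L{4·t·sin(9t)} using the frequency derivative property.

L{sin(9t)} = 9/(s² + 81). By L{t·f(t)} = -F'(s): -d/ds[9/(s² + 81)] = -(9)·(-2s)/(s² + 81)² = 18s/(s² + 81)². Then L{4·t·sin(9t)} = 4·18s/(s² + 81)² = 72s/(s² + 81)²

Final answer: 72s/(s² + 81)²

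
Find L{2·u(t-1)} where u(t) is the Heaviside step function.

L{u(t-a)} = e^(-as)/s. Here a=1, so L{u(t-1)} = e^(-s)/s, and L{2·u(t-1)} = 2·e^(-s)/s

Final answer: 2·e^(-s)/s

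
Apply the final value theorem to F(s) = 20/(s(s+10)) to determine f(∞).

f(∞) = lim_{s→0} s·20/(s(s+10)) = lim_{s→0} 20/(s+10) = 20/10 = 2

Final answer: 2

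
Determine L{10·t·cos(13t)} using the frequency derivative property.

L{cos(13t)} = s/(s² + 169). Derivative: d/ds[s/(s² + 169)] = [(s² + 169) - s·2s]/(s² + 169)² = (169 - s²)/(s² + 169)². So L{t·cos(13t)} = -F'(s) = (s² - 169)/(s² + 169)². Then L{10·t·cos(13t)} = 10·(s² - 169)/(s² + 169)²

Final answer: 10·(s² - 169)/(s² + 169)²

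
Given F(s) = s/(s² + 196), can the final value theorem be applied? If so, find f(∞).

The final value theorem requires all poles of sF(s) in the left half-plane. sF(s) = s²/(s² + 196) has poles at s = ±14i (imaginary axis). Theorem does NOT apply (oscillatory system).

Final answer: Not applicable (oscillatory)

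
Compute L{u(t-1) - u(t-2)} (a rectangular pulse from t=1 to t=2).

L{u(t-a)} = e^(-as)/s. L{u(t-1) - u(t-2)} = (e^(-s) - e^(-2s))/s

Final answer: (e^(-s) - e^(-2s))/s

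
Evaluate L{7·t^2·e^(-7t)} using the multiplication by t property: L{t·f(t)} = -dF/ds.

Using L{t^n·e^(at)} = n!/(s-a)^(n+1), L{t^2·e^(-7t)} = 2/(s+7)^3, so L{7·t^2·e^(-7t)} = 7·2/(s+7)^3 = 14/(s+7)^3

Final answer: 14/(s+7)^3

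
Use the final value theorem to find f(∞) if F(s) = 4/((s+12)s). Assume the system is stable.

f(∞) = lim_{s→0} sF(s) = lim_{s→0} 4/(s+12) = 1/3

Final answer: 1/3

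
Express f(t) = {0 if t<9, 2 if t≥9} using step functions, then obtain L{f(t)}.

f(t) = 2·u(t-9). L{u(t-9)} = e^(-9s)/s, so L{f(t)} = 2·e^(-9s)/s

Final answer: 2·e^(-9s)/s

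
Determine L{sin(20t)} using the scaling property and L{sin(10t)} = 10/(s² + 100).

Using L{f(at)} = (1/a)F(s/a) with a=2: L{sin(20t)} = (1/2) · 10/((s/2)² + 100) = (1/2) · 10·4/(s² + 400) = 20/(s² + 400)

Final answer: 20/(s² + 400)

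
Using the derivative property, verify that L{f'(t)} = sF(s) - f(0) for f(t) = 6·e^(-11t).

f'(t) = -66e^(-11t). Direct: L{f'(t)} = -66/(s+11). Property: s·6/(s+11) - 6 = (6s - 6(s+11))/(s+11) = -66/(s+11). ✓

Final answer: -66/(s+11)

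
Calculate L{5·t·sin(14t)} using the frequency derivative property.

L{sin(14t)} = 14/(s² + 196). By L{t·f(t)} = -F'(s): -d/ds[14/(s² + 196)] = -(14)·(-2s)/(s² + 196)² = 28s/(s² + 196)². Then L{5·t·sin(14t)} = 5·28s/(s² + 196)² = 140s/(s² + 196)²

Final answer: 140s/(s² + 196)²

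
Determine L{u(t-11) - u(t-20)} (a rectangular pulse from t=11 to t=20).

L{u(t-a)} = e^(-as)/s. L{u(t-11) - u(t-20)} = (e^(-11s) - e^(-20s))/s

Final answer: (e^(-11s) - e^(-20s))/s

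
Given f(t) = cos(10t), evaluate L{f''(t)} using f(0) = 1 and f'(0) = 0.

F(s) = s/(s² + 100). L{f''(t)} = s²F(s) - sf(0) - f'(0) = s³/(s² + 100) - s = (s³ - s(s² + 100))/(s² + 100) = -100s/(s² + 100)

Final answer: -100s/(s² + 100)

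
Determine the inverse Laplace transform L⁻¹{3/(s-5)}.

L⁻¹{1/(s-a)} = e^(at), so L⁻¹{1/(s-5)} = e^(5t), and L⁻¹{3/(s-5)} = 3·e^(5t)

Final answer: 3·e^(5t)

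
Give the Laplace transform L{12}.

L{12} = 12 · L{1} = 12/s

Final answer: 12/s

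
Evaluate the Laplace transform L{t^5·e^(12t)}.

L{t^n·e^(at)} = n!/(s-a)^(n+1), so L{t^5·e^(12t)} = 120/(s-12)^6

Final answer: 120/(s-12)^6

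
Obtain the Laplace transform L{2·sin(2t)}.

L{sin(ωt)} = ω/(s² + ω²), so L{sin(2t)} = 2/(s² + 4). Then L{2·sin(2t)} = 2·2/(s² + 4) = 4/(s² + 4)

Final answer: 4/(s² + 4)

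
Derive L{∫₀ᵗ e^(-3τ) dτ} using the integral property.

L{∫₀ᵗ f(τ)dτ} = F(s)/s with F(s) = 1/(s+3), so L{∫₀ᵗ e^(-3τ) dτ} = 1/(s(s+3))

Final answer: 1/(s(s+3))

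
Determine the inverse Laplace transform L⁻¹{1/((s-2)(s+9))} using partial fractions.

Decompose: A/(s-2) + B/(s+9). A = 1/11, B = -1/11. f(t) = (e^(2t) - e^(-9t))/11

Final answer: (e^(2t) - e^(-9t))/11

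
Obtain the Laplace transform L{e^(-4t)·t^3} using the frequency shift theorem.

L{e^(at)·t^n} = n!/(s-a)^(n+1), so L{e^(-4t)·t^3} = 6/(s+4)^4

Final answer: 6/(s+4)^4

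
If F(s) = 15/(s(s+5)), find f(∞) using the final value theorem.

f(∞) = lim_{s→0} s·15/(s(s+5)) = lim_{s→0} 15/(s+5) = 15/5 = 3

Final answer: 3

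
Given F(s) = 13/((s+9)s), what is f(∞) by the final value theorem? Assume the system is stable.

f(∞) = lim_{s→0} sF(s) = lim_{s→0} 13/(s+9) = 13/9

Final answer: 13/9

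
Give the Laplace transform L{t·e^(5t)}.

L{t^n·e^(at)} = n!/(s-a)^(n+1), so L{t·e^(5t)} = 1/(s-5)^2

Final answer: 1/(s-5)^2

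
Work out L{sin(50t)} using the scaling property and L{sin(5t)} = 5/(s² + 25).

Using L{f(at)} = (1/a)F(s/a) with a=10: L{sin(50t)} = (1/10) · 5/((s/10)² + 25) = (1/10) · 5·100/(s² + 2500) = 50/(s² + 2500)

Final answer: 50/(s² + 2500)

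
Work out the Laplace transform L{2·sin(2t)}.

L{sin(ωt)} = ω/(s² + ω²), so L{sin(2t)} = 2/(s² + 4). Then L{2·sin(2t)} = 2·2/(s² + 4) = 4/(s² + 4)

Final answer: 4/(s² + 4)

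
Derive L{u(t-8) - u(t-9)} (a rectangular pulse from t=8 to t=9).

L{u(t-a)} = e^(-as)/s. L{u(t-8) - u(t-9)} = (e^(-8s) - e^(-9s))/s

Final answer: (e^(-8s) - e^(-9s))/s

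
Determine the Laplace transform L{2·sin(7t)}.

L{sin(ωt)} = ω/(s² + ω²), so L{sin(7t)} = 7/(s² + 49). Then L{2·sin(7t)} = 2·7/(s² + 49) = 14/(s² + 49)

Final answer: 14/(s² + 49)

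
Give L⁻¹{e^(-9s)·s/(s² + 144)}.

L⁻¹{s/(s² + 144)} = cos(12t). By the time shift theorem, L⁻¹{e^(-as)F(s)} = u(t-a)f(t-a) with a=9, so L⁻¹{e^(-9s)·s/(s² + 144)} = u(t-9)·cos(12(t-9))

Final answer: u(t-9)·cos(12(t-9))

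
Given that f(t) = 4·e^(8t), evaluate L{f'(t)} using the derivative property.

f(0) = 4, F(s) = 4/(s-8). L{f'(t)} = s·F(s) - f(0) = 4s/(s-8) - 4 = (4s - 4(s-8))/(s-8) = 32/(s-8)

Final answer: 32/(s-8)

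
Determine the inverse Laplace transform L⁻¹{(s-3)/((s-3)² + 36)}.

Using frequency shift, L⁻¹{(s-3)/((s-3)² + 36)} = e^(3t)·cos(6t)

Final answer: e^(3t)·cos(6t)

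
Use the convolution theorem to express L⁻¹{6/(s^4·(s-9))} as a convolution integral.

6/(s^4·(s-9)) = (6/s^4)·(1/(s-9)) = L{t^3}·L{e^(9t)}. So f(t) = t^3*e^(9t) = ∫₀ᵗ τ^3·e^(9(t-τ)) dτ

Final answer: ∫₀ᵗ τ^3·e^(9(t-τ)) dτ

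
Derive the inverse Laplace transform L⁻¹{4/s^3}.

L⁻¹{n!/s^(n+1)} = t^n with n=2. So L⁻¹{2/s^3} = t^2, and L⁻¹{4/s^3} = (4/2)·t^2 = 2·t^2

Final answer: 2·t^2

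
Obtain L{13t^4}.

L{t^n} = n!/s^(n+1). So L{13t^4} = 13·4!/s^5 = 312/s^5

Final answer: 312/s^5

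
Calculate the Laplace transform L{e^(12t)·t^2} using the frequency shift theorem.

L{e^(at)·t^n} = n!/(s-a)^(n+1), so L{e^(12t)·t^2} = 2/(s-12)^3

Final answer: 2/(s-12)^3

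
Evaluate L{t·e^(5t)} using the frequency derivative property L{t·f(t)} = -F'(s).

L{e^(5t)} = 1/(s-5). By frequency derivative: L{t·e^(5t)} = -d/ds[1/(s-5)] = -(-1)/(s-5)² = 1/(s-5)²

Final answer: 1/(s-5)²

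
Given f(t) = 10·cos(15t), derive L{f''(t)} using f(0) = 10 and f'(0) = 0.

F(s) = 10s/(s² + 225). L{f''(t)} = s²F(s) - sf(0) - f'(0) = 10s³/(s² + 225) - 10s = (10s³ - 10s(s² + 225))/(s² + 225) = -2250s/(s² + 225)

Final answer: -2250s/(s² + 225)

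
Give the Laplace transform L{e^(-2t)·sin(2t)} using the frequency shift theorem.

Frequency shift: L{e^(at)f(t)} = F(s-a). L{e^(-2t)·sin(2t)} = 2/((s+2)² + 4)

Final answer: 2/((s+2)² + 4)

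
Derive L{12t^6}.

L{t^n} = n!/s^(n+1). So L{12t^6} = 12·6!/s^7 = 8640/s^7

Final answer: 8640/s^7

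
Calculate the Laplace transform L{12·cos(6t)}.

L{cos(ωt)} = s/(s² + ω²), so L{cos(6t)} = s/(s² + 36). Then L{12·cos(6t)} = 12·s/(s² + 36) = 12s/(s² + 36)

Final answer: 12s/(s² + 36)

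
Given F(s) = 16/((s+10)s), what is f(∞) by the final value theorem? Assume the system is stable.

f(∞) = lim_{s→0} sF(s) = lim_{s→0} 16/(s+10) = 8/5

Final answer: 8/5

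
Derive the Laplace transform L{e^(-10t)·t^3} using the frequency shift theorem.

L{e^(at)·t^n} = n!/(s-a)^(n+1), so L{e^(-10t)·t^3} = 6/(s+10)^4

Final answer: 6/(s+10)^4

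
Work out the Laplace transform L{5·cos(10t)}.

L{cos(ωt)} = s/(s² + ω²), so L{cos(10t)} = s/(s² + 100). Then L{5·cos(10t)} = 5·s/(s² + 100) = 5s/(s² + 100)

Final answer: 5s/(s² + 100)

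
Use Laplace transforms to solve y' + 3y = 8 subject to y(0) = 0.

sY + 3Y = 8/s. Y = 8/(s(s+3)). Partial fractions: Y = 8/3/s - 8/3/(s+3)

Final answer: y(t) = 8/3(1 - e^(-3t))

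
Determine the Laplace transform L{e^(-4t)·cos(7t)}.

L{e^(at)·cos(ωt)} = (s-a)/((s-a)² + ω²), so L{e^(-4t)·cos(7t)} = (s+4)/((s+4)² + 49)

Final answer: (s+4)/((s+4)² + 49)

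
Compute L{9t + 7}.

L{9t + 7} = 9·L{t} + 7·L{1} = 9/s² + 7/s

Final answer: 9/s² + 7/s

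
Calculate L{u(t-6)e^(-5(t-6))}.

u(t-a)f(t-a) with f(t)=e^(-5t). L{e^(-5t)} = 1/(s+5). By time shift: e^(-6s)/(s+5)

Final answer: e^(-6s)/(s+5)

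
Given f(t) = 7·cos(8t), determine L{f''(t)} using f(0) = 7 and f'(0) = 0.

F(s) = 7s/(s² + 64). L{f''(t)} = s²F(s) - sf(0) - f'(0) = 7s³/(s² + 64) - 7s = (7s³ - 7s(s² + 64))/(s² + 64) = -448s/(s² + 64)

Final answer: -448s/(s² + 64)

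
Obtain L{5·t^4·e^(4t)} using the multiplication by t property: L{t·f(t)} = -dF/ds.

Using L{t^n·e^(at)} = n!/(s-a)^(n+1), L{t^4·e^(4t)} = 24/(s-4)^5, so L{5·t^4·e^(4t)} = 5·24/(s-4)^5 = 120/(s-4)^5

Final answer: 120/(s-4)^5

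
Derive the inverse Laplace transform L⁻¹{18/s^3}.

L⁻¹{n!/s^(n+1)} = t^n with n=2. So L⁻¹{2/s^3} = t^2, and L⁻¹{18/s^3} = (18/2)·t^2 = 9·t^2

Final answer: 9·t^2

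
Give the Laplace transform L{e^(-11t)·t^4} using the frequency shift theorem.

L{e^(at)·t^n} = n!/(s-a)^(n+1), so L{e^(-11t)·t^4} = 24/(s+11)^5

Final answer: 24/(s+11)^5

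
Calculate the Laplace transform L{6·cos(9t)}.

L{cos(ωt)} = s/(s² + ω²), so L{cos(9t)} = s/(s² + 81). Then L{6·cos(9t)} = 6·s/(s² + 81) = 6s/(s² + 81)

Final answer: 6s/(s² + 81)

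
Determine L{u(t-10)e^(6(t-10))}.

u(t-a)f(t-a) with f(t)=e^(6t). L{e^(6t)} = 1/(s-6). By time shift: e^(-10s)/(s-6)

Final answer: e^(-10s)/(s-6)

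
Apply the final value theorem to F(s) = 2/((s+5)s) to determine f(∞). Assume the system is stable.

f(∞) = lim_{s→0} sF(s) = lim_{s→0} 2/(s+5) = 2/5

Final answer: 2/5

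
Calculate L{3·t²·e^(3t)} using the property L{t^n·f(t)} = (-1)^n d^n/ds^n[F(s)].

L{e^(3t)} = 1/(s-3). d/ds[1/(s-3)] = -1/(s-3)². d²/ds²[1/(s-3)] = 2/(s-3)³. So L{t²·e^(3t)} = (-1)² · 2/(s-3)³ = 2/(s-3)³. Then L{3·t²·e^(3t)} = 3·2/(s-3)³ = 6/(s-3)³

Final answer: 6/(s-3)³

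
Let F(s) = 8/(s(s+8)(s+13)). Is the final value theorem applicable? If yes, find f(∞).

Poles of sF(s) = 8/((s+8)(s+13)) are at s = -8 and s = -13, both in the left half-plane. Theorem applies. f(∞) = lim_{s→0} sF(s) = 8/(8·13) = 1/13

Final answer: 1/13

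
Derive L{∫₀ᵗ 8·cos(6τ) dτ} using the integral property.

L{∫₀ᵗ f(τ)dτ} = F(s)/s with F(s) = 8s/(s² + 36), so the result is (8s/(s² + 36))/s = 8/(s² + 36)

Final answer: 8/(s² + 36)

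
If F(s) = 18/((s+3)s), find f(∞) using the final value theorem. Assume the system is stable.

f(∞) = lim_{s→0} sF(s) = lim_{s→0} 18/(s+3) = 6

Final answer: 6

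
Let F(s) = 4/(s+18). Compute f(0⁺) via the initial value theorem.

f(0⁺) = lim_{s→∞} s·4/(s+18) = lim_{s→∞} 4s/(s+18) = 4

Final answer: 4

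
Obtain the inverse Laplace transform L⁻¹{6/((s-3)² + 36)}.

Using frequency shift, L⁻¹{6/((s-3)² + 36)} = e^(3t)·sin(6t)

Final answer: e^(3t)·sin(6t)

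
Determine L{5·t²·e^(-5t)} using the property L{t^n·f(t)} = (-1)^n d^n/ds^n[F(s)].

L{e^(-5t)} = 1/(s+5). d/ds[1/(s+5)] = -1/(s+5)². d²/ds²[1/(s+5)] = 2/(s+5)³. So L{t²·e^(-5t)} = (-1)² · 2/(s+5)³ = 2/(s+5)³. Then L{5·t²·e^(-5t)} = 5·2/(s+5)³ = 10/(s+5)³

Final answer: 10/(s+5)³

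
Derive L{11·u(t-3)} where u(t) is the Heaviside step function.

L{u(t-a)} = e^(-as)/s. Here a=3, so L{u(t-3)} = e^(-3s)/s, and L{11·u(t-3)} = 11·e^(-3s)/s

Final answer: 11·e^(-3s)/s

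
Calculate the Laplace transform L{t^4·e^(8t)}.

L{t^n·e^(at)} = n!/(s-a)^(n+1), so L{t^4·e^(8t)} = 24/(s-8)^5

Final answer: 24/(s-8)^5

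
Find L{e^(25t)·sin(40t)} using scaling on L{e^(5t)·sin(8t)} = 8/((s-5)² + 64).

Scaling with a=5: L{e^(25t)·sin(40t)} = (1/5) · 8/((s/5-5)² + 64). Simplifying: 40/((s-25)² + 1600)

Final answer: 40/((s-25)² + 1600)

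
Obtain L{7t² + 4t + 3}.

L{7t² + 4t + 3} = 7·2/s³ + 4/s² + 3/s = 14/s³ + 4/s² + 3/s

Final answer: 14/s³ + 4/s² + 3/s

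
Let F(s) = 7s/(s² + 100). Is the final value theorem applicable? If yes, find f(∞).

The final value theorem requires all poles of sF(s) in the left half-plane. sF(s) = 7s²/(s² + 100) has poles at s = ±10i (imaginary axis). Theorem does NOT apply (oscillatory system).

Final answer: Not applicable (oscillatory)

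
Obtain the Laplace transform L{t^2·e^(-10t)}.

L{t^n·e^(at)} = n!/(s-a)^(n+1), so L{t^2·e^(-10t)} = 2/(s+10)^3

Final answer: 2/(s+10)^3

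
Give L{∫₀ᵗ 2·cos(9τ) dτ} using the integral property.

L{∫₀ᵗ f(τ)dτ} = F(s)/s with F(s) = 2s/(s² + 81), so the result is (2s/(s² + 81))/s = 2/(s² + 81)

Final answer: 2/(s² + 81)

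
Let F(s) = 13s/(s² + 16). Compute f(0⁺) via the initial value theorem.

f(0⁺) = lim_{s→∞} s·13s/(s² + 16) = lim_{s→∞} 13s²/(s² + 16) = 13

Final answer: 13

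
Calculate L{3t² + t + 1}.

L{3t² + t + 1} = 3·2/s³ + 1/s² + 1/s = 6/s³ + 1/s² + 1/s

Final answer: 6/s³ + 1/s² + 1/s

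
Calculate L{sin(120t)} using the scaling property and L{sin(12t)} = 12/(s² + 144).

Using L{f(at)} = (1/a)F(s/a) with a=10: L{sin(120t)} = (1/10) · 12/((s/10)² + 144) = (1/10) · 12·100/(s² + 14400) = 120/(s² + 14400)

Final answer: 120/(s² + 14400)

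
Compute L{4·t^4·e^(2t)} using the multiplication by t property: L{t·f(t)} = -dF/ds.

Using L{t^n·e^(at)} = n!/(s-a)^(n+1), L{t^4·e^(2t)} = 24/(s-2)^5, so L{4·t^4·e^(2t)} = 4·24/(s-2)^5 = 96/(s-2)^5

Final answer: 96/(s-2)^5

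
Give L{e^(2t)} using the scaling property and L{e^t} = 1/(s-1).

Using L{f(at)} = (1/a)F(s/a) with a=2 and f(t) = e^t: L{e^(2t)} = (1/2) · 1/((s/2)-1) = (1/2) · 2/(s-2) = 1/(s-2)

Final answer: 1/(s-2)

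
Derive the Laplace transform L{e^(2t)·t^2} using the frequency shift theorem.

L{e^(at)·t^n} = n!/(s-a)^(n+1), so L{e^(2t)·t^2} = 2/(s-2)^3

Final answer: 2/(s-2)^3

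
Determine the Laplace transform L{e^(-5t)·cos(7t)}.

L{e^(at)·cos(ωt)} = (s-a)/((s-a)² + ω²), so L{e^(-5t)·cos(7t)} = (s+5)/((s+5)² + 49)

Final answer: (s+5)/((s+5)² + 49)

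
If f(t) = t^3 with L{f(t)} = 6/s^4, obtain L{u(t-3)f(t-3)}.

Time shift theorem: L{u(t-a)f(t-a)} = e^(-as)F(s). Here a=3, F(s) = 6/s^4, so L{u(t-3)f(t-3)} = e^(-3s)·6/s^4

Final answer: e^(-3s)·6/s^4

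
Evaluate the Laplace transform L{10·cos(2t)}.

L{cos(ωt)} = s/(s² + ω²), so L{cos(2t)} = s/(s² + 4). Then L{10·cos(2t)} = 10·s/(s² + 4) = 10s/(s² + 4)

Final answer: 10s/(s² + 4)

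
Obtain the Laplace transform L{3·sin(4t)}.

L{sin(ωt)} = ω/(s² + ω²), so L{sin(4t)} = 4/(s² + 16). Then L{3·sin(4t)} = 3·4/(s² + 16) = 12/(s² + 16)

Final answer: 12/(s² + 16)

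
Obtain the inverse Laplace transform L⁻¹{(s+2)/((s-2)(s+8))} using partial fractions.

Using partial fractions, f(t) = (4e^(2t) + 6e^(-8t))/10

Final answer: (4e^(2t) + 6e^(-8t))/10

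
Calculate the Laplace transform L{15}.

L{15} = 15 · L{1} = 15/s

Final answer: 15/s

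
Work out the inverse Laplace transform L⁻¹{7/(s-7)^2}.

L⁻¹{n!/(s-a)^(n+1)} = t^n·e^(at) with n=1, a=7. So L⁻¹{1/(s-7)^2} = t·e^(7t), and L⁻¹{7/(s-7)^2} = (7/1)·t·e^(7t) = 7·t·e^(7t)

Final answer: 7·t·e^(7t)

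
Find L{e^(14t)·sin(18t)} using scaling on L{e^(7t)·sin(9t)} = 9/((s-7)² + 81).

Scaling with a=2: L{e^(14t)·sin(18t)} = (1/2) · 9/((s/2-7)² + 81). Simplifying: 18/((s-14)² + 324)

Final answer: 18/((s-14)² + 324)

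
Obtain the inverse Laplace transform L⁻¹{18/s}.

L⁻¹{c/s} = c, so L⁻¹{18/s} = 18

Final answer: 18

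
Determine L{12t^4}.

L{t^n} = n!/s^(n+1). So L{12t^4} = 12·4!/s^5 = 288/s^5

Final answer: 288/s^5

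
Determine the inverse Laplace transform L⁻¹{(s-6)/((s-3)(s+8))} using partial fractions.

Using partial fractions, f(t) = (-3e^(3t) + 14e^(-8t))/11

Final answer: (-3e^(3t) + 14e^(-8t))/11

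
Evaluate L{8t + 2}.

L{8t + 2} = 8·L{t} + 2·L{1} = 8/s² + 2/s

Final answer: 8/s² + 2/s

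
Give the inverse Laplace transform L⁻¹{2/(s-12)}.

L⁻¹{1/(s-a)} = e^(at), so L⁻¹{1/(s-12)} = e^(12t), and L⁻¹{2/(s-12)} = 2·e^(12t)

Final answer: 2·e^(12t)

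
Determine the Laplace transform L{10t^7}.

L{10t^7} = 10 · L{t^7} = 10 · 5040/s^8 = 50400/s^8

Final answer: 50400/s^8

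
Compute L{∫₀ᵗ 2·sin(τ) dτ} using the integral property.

L{∫₀ᵗ f(τ)dτ} = F(s)/s with F(s) = 2/(s² + 1), so the result is (2/(s² + 1))/s = 2/(s(s² + 1))

Final answer: 2/(s(s² + 1))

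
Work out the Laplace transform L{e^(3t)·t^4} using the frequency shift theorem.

L{e^(at)·t^n} = n!/(s-a)^(n+1), so L{e^(3t)·t^4} = 24/(s-3)^5

Final answer: 24/(s-3)^5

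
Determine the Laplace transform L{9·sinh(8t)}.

L{sinh(ωt)} = ω/(s² - ω²), so L{sinh(8t)} = 8/(s² - 64). Then L{9·sinh(8t)} = 9·8/(s² - 64) = 72/(s² - 64)

Final answer: 72/(s² - 64)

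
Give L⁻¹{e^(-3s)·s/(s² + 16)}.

L⁻¹{s/(s² + 16)} = cos(4t). By the time shift theorem, L⁻¹{e^(-as)F(s)} = u(t-a)f(t-a) with a=3, so L⁻¹{e^(-3s)·s/(s² + 16)} = u(t-3)·cos(4(t-3))

Final answer: u(t-3)·cos(4(t-3))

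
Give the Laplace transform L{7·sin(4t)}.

L{sin(ωt)} = ω/(s² + ω²), so L{sin(4t)} = 4/(s² + 16). Then L{7·sin(4t)} = 7·4/(s² + 16) = 28/(s² + 16)

Final answer: 28/(s² + 16)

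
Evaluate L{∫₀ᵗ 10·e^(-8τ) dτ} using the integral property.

L{∫₀ᵗ f(τ)dτ} = F(s)/s with F(s) = 10/(s+8), so L{∫₀ᵗ 10·e^(-8τ) dτ} = 10/(s(s+8))

Final answer: 10/(s(s+8))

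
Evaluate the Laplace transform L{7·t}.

L{t^n} = n!/s^(n+1), so L{t} = 1/s^2. Then L{7·t} = 7·1/s^2 = 7/s^2

Final answer: 7/s^2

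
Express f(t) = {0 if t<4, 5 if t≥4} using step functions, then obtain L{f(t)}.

f(t) = 5·u(t-4). L{u(t-4)} = e^(-4s)/s, so L{f(t)} = 5·e^(-4s)/s

Final answer: 5·e^(-4s)/s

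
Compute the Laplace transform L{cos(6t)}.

L{cos(ωt)} = s/(s² + ω²), so L{cos(6t)} = s/(s² + 36)

Final answer: s/(s² + 36)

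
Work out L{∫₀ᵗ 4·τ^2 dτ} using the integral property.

L{∫₀ᵗ f(τ)dτ} = F(s)/s with f(t) = 4t^2. F(s) = 8/s^3, so L{∫₀ᵗ 4·τ^2 dτ} = (8/s^3)/s = 8/s^4. (Check: ∫₀ᵗ 4·τ^2 dτ = 4t^3/3.)

Final answer: 8/s^4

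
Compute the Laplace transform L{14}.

L{14} = 14 · L{1} = 14/s

Final answer: 14/s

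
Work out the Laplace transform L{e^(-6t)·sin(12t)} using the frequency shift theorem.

Frequency shift: L{e^(at)f(t)} = F(s-a). L{e^(-6t)·sin(12t)} = 12/((s+6)² + 144)

Final answer: 12/((s+6)² + 144)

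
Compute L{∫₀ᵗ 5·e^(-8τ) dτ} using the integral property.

L{∫₀ᵗ f(τ)dτ} = F(s)/s with F(s) = 5/(s+8), so L{∫₀ᵗ 5·e^(-8τ) dτ} = 5/(s(s+8))

Final answer: 5/(s(s+8))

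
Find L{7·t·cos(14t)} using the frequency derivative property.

L{cos(14t)} = s/(s² + 196). Derivative: d/ds[s/(s² + 196)] = [(s² + 196) - s·2s]/(s² + 196)² = (196 - s²)/(s² + 196)². So L{t·cos(14t)} = -F'(s) = (s² - 196)/(s² + 196)². Then L{7·t·cos(14t)} = 7·(s² - 196)/(s² + 196)²

Final answer: 7·(s² - 196)/(s² + 196)²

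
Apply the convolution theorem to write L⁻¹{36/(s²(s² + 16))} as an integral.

36/(s²(s² + 16)) = (1/s²)·(36/(s² + 16)) = L{t}·L{9·sin(4t)}. So f(t) = t*(9·sin(4t)) = ∫₀ᵗ 9τ·sin(4(t-τ)) dτ

Final answer: ∫₀ᵗ 9τ·sin(4(t-τ)) dτ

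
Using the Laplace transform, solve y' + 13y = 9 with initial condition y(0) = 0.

sY + 13Y = 9/s. Y = 9/(s(s+13)). Partial fractions: Y = 9/13/s - 9/13/(s+13)

Final answer: y(t) = 9/13(1 - e^(-13t))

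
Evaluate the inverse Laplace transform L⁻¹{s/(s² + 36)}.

L⁻¹{s/(s² + 36)} = cos(6t)

Final answer: cos(6t)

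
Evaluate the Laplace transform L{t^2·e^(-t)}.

L{t^n·e^(at)} = n!/(s-a)^(n+1), so L{t^2·e^(-t)} = 2/(s+1)^3

Final answer: 2/(s+1)^3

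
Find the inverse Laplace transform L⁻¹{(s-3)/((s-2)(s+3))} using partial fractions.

Using partial fractions, f(t) = (-e^(2t) + 6e^(-3t))/5

Final answer: (-e^(2t) + 6e^(-3t))/5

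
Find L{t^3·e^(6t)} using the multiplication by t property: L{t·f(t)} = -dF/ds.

Using L{t^n·e^(at)} = n!/(s-a)^(n+1), L{t^3·e^(6t)} = 6/(s-6)^4

Final answer: 6/(s-6)^4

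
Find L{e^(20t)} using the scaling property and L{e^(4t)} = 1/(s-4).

Using L{f(at)} = (1/a)F(s/a) with a=5 and f(t) = e^(4t): L{e^(20t)} = (1/5) · 1/((s/5)-4) = (1/5) · 5/(s-20) = 1/(s-20)

Final answer: 1/(s-20)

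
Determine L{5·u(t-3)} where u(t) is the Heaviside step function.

L{u(t-a)} = e^(-as)/s. Here a=3, so L{u(t-3)} = e^(-3s)/s, and L{5·u(t-3)} = 5·e^(-3s)/s

Final answer: 5·e^(-3s)/s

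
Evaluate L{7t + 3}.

L{7t + 3} = 7·L{t} + 3·L{1} = 7/s² + 3/s

Final answer: 7/s² + 3/s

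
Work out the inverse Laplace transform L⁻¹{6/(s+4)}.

L⁻¹{1/(s-a)} = e^(at), so L⁻¹{1/(s+4)} = e^(-4t), and L⁻¹{6/(s+4)} = 6·e^(-4t)

Final answer: 6·e^(-4t)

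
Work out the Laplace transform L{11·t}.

L{t^n} = n!/s^(n+1), so L{t} = 1/s^2. Then L{11·t} = 11·1/s^2 = 11/s^2

Final answer: 11/s^2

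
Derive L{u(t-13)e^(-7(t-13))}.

u(t-a)f(t-a) with f(t)=e^(-7t). L{e^(-7t)} = 1/(s+7). By time shift: e^(-13s)/(s+7)

Final answer: e^(-13s)/(s+7)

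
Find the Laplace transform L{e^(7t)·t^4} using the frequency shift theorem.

L{e^(at)·t^n} = n!/(s-a)^(n+1), so L{e^(7t)·t^4} = 24/(s-7)^5

Final answer: 24/(s-7)^5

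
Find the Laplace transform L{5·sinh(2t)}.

L{sinh(ωt)} = ω/(s² - ω²), so L{sinh(2t)} = 2/(s² - 4). Then L{5·sinh(2t)} = 5·2/(s² - 4) = 10/(s² - 4)

Final answer: 10/(s² - 4)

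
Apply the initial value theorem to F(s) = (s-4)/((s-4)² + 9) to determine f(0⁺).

f(0⁺) = lim_{s→∞} sF(s) = lim_{s→∞} s(s-4)/((s-4)² + 9) = 1

Final answer: 1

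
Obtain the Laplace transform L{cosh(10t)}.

L{cosh(ωt)} = s/(s² - ω²), so L{cosh(10t)} = s/(s² - 100)

Final answer: s/(s² - 100)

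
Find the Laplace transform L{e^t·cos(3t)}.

L{e^(at)·cos(ωt)} = (s-a)/((s-a)² + ω²), so L{e^t·cos(3t)} = (s-1)/((s-1)² + 9)

Final answer: (s-1)/((s-1)² + 9)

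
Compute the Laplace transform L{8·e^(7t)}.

L{e^(at)} = 1/(s-a), so L{e^(7t)} = 1/(s-7). Then L{8·e^(7t)} = 8/(s-7)

Final answer: 8/(s-7)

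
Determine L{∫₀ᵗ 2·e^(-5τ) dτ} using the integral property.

L{∫₀ᵗ f(τ)dτ} = F(s)/s with F(s) = 2/(s+5), so L{∫₀ᵗ 2·e^(-5τ) dτ} = 2/(s(s+5))

Final answer: 2/(s(s+5))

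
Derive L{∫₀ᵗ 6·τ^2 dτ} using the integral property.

L{∫₀ᵗ f(τ)dτ} = F(s)/s with f(t) = 6t^2. F(s) = 12/s^3, so L{∫₀ᵗ 6·τ^2 dτ} = (12/s^3)/s = 12/s^4. (Check: ∫₀ᵗ 6·τ^2 dτ = 6t^3/3.)

Final answer: 12/s^4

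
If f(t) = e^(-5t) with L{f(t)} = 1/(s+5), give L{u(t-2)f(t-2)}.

Time shift theorem: L{u(t-a)f(t-a)} = e^(-as)F(s). Here a=2, F(s) = 1/(s+5), so L{u(t-2)f(t-2)} = e^(-2s)·1/(s+5)

Final answer: e^(-2s)·1/(s+5)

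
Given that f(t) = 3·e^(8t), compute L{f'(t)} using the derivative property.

f(0) = 3, F(s) = 3/(s-8). L{f'(t)} = s·F(s) - f(0) = 3s/(s-8) - 3 = (3s - 3(s-8))/(s-8) = 24/(s-8)

Final answer: 24/(s-8)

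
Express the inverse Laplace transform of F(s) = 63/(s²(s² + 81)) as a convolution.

63/(s²(s² + 81)) = (1/s²)·(63/(s² + 81)) = L{t}·L{7·sin(9t)}. So f(t) = t*(7·sin(9t)) = ∫₀ᵗ 7τ·sin(9(t-τ)) dτ

Final answer: ∫₀ᵗ 7τ·sin(9(t-τ)) dτ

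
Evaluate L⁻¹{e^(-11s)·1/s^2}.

L⁻¹{1/s^2} = t. By the time shift theorem, L⁻¹{e^(-as)F(s)} = u(t-a)f(t-a) with a=11, so L⁻¹{e^(-11s)·1/s^2} = u(t-11)·(t-11)

Final answer: u(t-11)·(t-11)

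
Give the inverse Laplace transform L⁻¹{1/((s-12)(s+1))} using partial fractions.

Decompose: A/(s-12) + B/(s+1). A = 1/13, B = -1/13. f(t) = (e^(12t) - e^(-t))/13

Final answer: (e^(12t) - e^(-t))/13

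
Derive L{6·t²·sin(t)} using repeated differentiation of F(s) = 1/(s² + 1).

F(s) = 1/(s² + 1). F'(s) = -2s/(s² + 1)². F''(s) = -2(1 - 3s²)/(s² + 1)³ = (6s² - 2)/(s² + 1)³. So L{t²·sin(t)} = (-1)² F''(s) = (6s² - 2)/(s² + 1)³. Then L{6·t²·sin(t)} = 6·(6s² - 2)/(s² + 1)³ = (36s² - 12)/(s² + 1)³

Final answer: (36s² - 12)/(s² + 1)³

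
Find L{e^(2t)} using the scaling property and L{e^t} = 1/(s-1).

Using L{f(at)} = (1/a)F(s/a) with a=2 and f(t) = e^t: L{e^(2t)} = (1/2) · 1/((s/2)-1) = (1/2) · 2/(s-2) = 1/(s-2)

Final answer: 1/(s-2)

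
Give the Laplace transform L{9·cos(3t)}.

L{cos(ωt)} = s/(s² + ω²), so L{cos(3t)} = s/(s² + 9). Then L{9·cos(3t)} = 9·s/(s² + 9) = 9s/(s² + 9)

Final answer: 9s/(s² + 9)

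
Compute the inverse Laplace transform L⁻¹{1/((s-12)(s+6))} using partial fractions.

Decompose: A/(s-12) + B/(s+6). A = 1/18, B = -1/18. f(t) = (e^(12t) - e^(-6t))/18

Final answer: (e^(12t) - e^(-6t))/18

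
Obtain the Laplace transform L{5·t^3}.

L{t^n} = n!/s^(n+1), so L{t^3} = 6/s^4. Then L{5·t^3} = 5·6/s^4 = 30/s^4

Final answer: 30/s^4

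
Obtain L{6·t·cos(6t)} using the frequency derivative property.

L{cos(6t)} = s/(s² + 36). Derivative: d/ds[s/(s² + 36)] = [(s² + 36) - s·2s]/(s² + 36)² = (36 - s²)/(s² + 36)². So L{t·cos(6t)} = -F'(s) = (s² - 36)/(s² + 36)². Then L{6·t·cos(6t)} = 6·(s² - 36)/(s² + 36)²

Final answer: 6·(s² - 36)/(s² + 36)²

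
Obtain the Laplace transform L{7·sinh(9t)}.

L{sinh(ωt)} = ω/(s² - ω²), so L{sinh(9t)} = 9/(s² - 81). Then L{7·sinh(9t)} = 7·9/(s² - 81) = 63/(s² - 81)

Final answer: 63/(s² - 81)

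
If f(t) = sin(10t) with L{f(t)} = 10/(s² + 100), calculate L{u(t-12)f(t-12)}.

Time shift theorem: L{u(t-a)f(t-a)} = e^(-as)F(s). Here a=12, F(s) = 10/(s² + 100), so L{u(t-12)f(t-12)} = e^(-12s)·10/(s² + 100)

Final answer: e^(-12s)·10/(s² + 100)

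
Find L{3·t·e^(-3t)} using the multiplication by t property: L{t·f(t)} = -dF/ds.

Using L{t^n·e^(at)} = n!/(s-a)^(n+1), L{t·e^(-3t)} = 1/(s+3)^2, so L{3·t·e^(-3t)} = 3·1/(s+3)^2 = 3/(s+3)^2

Final answer: 3/(s+3)^2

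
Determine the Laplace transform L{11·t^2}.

L{t^n} = n!/s^(n+1), so L{t^2} = 2/s^3. Then L{11·t^2} = 11·2/s^3 = 22/s^3

Final answer: 22/s^3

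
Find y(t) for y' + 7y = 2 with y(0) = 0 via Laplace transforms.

sY + 7Y = 2/s. Y = 2/(s(s+7)). Partial fractions: Y = 2/7/s - 2/7/(s+7)

Final answer: y(t) = 2/7(1 - e^(-7t))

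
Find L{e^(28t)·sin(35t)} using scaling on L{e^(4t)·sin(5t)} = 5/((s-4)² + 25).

Scaling with a=7: L{e^(28t)·sin(35t)} = (1/7) · 5/((s/7-4)² + 25). Simplifying: 35/((s-28)² + 1225)

Final answer: 35/((s-28)² + 1225)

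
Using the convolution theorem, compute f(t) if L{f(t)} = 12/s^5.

12/s^5 = (12/s)·(1/s^4) = L{12}·L{t^3/6}. By convolution, f(t) = 12*t^3/6 = ∫₀ᵗ 12·τ^3/6 dτ = 12·t^4/24

Final answer: 12·t^4/24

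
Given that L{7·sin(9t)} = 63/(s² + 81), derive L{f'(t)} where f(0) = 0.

L{f'(t)} = s·F(s) - f(0) = s·63/(s² + 81) - 0 = 63s/(s² + 81)

Final answer: 63s/(s² + 81)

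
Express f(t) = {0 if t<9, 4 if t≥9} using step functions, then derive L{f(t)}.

f(t) = 4·u(t-9). L{u(t-9)} = e^(-9s)/s, so L{f(t)} = 4·e^(-9s)/s

Final answer: 4·e^(-9s)/s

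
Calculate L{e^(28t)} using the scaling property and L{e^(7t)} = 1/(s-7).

Using L{f(at)} = (1/a)F(s/a) with a=4 and f(t) = e^(7t): L{e^(28t)} = (1/4) · 1/((s/4)-7) = (1/4) · 4/(s-28) = 1/(s-28)

Final answer: 1/(s-28)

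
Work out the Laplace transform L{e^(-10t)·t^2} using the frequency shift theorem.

L{e^(at)·t^n} = n!/(s-a)^(n+1), so L{e^(-10t)·t^2} = 2/(s+10)^3

Final answer: 2/(s+10)^3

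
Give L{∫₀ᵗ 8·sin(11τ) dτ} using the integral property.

L{∫₀ᵗ f(τ)dτ} = F(s)/s with F(s) = 88/(s² + 121), so the result is (88/(s² + 121))/s = 88/(s(s² + 121))

Final answer: 88/(s(s² + 121))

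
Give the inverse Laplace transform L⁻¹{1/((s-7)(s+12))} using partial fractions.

Decompose: A/(s-7) + B/(s+12). A = 1/19, B = -1/19. f(t) = (e^(7t) - e^(-12t))/19

Final answer: (e^(7t) - e^(-12t))/19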